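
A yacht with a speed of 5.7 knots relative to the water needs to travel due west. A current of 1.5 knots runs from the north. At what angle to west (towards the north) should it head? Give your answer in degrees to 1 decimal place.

The current pushes perpendicular to the desired track; the heading must have a component into the current equal to 1.5 knots: 5.7 sin θ = 1.5.
sin θ = 0.2632, so θ = 15.258°.

15.3°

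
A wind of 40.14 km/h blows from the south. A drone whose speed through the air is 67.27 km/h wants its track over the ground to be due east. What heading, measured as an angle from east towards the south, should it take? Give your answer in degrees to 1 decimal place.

36.6°

The wind pushes perpendicular to the desired track; the heading must have a component into the wind equal to 40.14 km/h: 67.27 sin θ = 40.14.
sin θ = 0.5967, so θ = 36.634°.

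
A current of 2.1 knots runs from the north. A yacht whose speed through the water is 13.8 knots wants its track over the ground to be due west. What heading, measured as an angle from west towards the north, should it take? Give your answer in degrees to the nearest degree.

The current pushes perpendicular to the desired track; the heading must have a component into the current equal to 2.1 knots: 13.8 sin θ = 2.1.
sin θ = 0.1522, so θ = 8.753°.

9°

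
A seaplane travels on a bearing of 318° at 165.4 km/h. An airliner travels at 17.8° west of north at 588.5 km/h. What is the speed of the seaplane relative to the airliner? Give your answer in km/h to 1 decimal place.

442.9 km/h

Taking east as x and north as y: seaplane velocity = (-110.674, 122.916) km/h; airliner velocity = (-179.902, 560.328) km/h.
Velocity of seaplane relative to airliner = (-110.674, 122.916) − (-179.902, 560.328) = (69.227, -437.412) km/h.
Magnitude = |(69.227, -437.412)| = 442.856 km/h.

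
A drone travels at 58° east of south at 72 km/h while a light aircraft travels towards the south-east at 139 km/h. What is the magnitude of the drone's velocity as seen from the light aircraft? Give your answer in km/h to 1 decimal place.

70.7 km/h

Taking east as x and north as y: drone velocity = (61.059, -38.154) km/h; light aircraft velocity = (98.288, -98.288) km/h.
Velocity of drone relative to light aircraft = (61.059, -38.154) − (98.288, -98.288) = (-37.228, 60.134) km/h.
Magnitude = |(-37.228, 60.134)| = 70.725 km/h.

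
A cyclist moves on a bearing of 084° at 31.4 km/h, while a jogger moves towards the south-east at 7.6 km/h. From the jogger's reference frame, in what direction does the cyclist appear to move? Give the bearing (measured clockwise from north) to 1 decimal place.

Taking east as x and north as y: cyclist velocity = (31.228, 3.282) km/h; jogger velocity = (5.374, -5.374) km/h.
Velocity of cyclist relative to jogger = (31.228, 3.282) − (5.374, -5.374) = (25.854, 8.656) km/h.
Bearing = atan2(25.85, 8.66) = 71.49° clockwise from north.

071.5°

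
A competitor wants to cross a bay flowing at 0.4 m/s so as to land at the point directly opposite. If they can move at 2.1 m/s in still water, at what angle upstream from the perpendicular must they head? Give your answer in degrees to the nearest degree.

To cancel the current, the upstream component of the competitor's velocity must equal the flow: 2.1 sin θ = 0.4.
sin θ = 0.4 / 2.1 = 0.1905.
θ = arcsin(0.1905) = 10.981°.

11°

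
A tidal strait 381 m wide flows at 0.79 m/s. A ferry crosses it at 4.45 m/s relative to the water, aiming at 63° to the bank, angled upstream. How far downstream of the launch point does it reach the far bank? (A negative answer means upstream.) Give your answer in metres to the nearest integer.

-118 m

Perpendicular speed = 3.965 m/s; crossing time = 381 / 3.965 = 96.091 s.
Net downstream speed = -1.230 m/s.
Drift = -1.230 × 96.091 = -118.217 m (upstream).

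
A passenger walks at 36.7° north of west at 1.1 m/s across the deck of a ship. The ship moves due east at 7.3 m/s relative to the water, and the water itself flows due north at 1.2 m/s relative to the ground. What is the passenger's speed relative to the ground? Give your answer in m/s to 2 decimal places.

In east/north components (m/s): passenger relative to ship = (-0.882, 0.657); ship relative to water = (7.300, 0.000); water relative to ground = (0.000, 1.200).
Sum = (6.418, 1.857) m/s.
Speed = |(6.418, 1.857)| = 6.681 m/s.

6.68 m/s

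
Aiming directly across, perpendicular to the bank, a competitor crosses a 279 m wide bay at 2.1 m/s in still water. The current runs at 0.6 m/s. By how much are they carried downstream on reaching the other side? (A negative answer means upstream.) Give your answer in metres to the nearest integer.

80 m

Perpendicular speed = 2.100 m/s; crossing time = 279 / 2.100 = 132.857 s.
Net downstream speed = 0.600 m/s.
Drift = 0.600 × 132.857 = 79.714 m (downstream).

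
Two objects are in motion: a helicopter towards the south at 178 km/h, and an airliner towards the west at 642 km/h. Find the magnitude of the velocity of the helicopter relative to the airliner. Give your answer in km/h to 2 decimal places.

Taking east as x and north as y: helicopter velocity = (0.000, -178.000) km/h; airliner velocity = (-642.000, 0.000) km/h.
Velocity of helicopter relative to airliner = (0.000, -178.000) − (-642.000, 0.000) = (642.000, -178.000) km/h.
Magnitude = |(642.000, -178.000)| = 666.219 km/h.

666.22 km/h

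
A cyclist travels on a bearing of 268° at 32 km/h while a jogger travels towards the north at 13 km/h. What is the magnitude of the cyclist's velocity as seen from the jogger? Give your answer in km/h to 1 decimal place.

Taking east as x and north as y: cyclist velocity = (-31.981, -1.117) km/h; jogger velocity = (0.000, 13.000) km/h.
Velocity of cyclist relative to jogger = (-31.981, -1.117) − (0.000, 13.000) = (-31.981, -14.117) km/h.
Magnitude = |(-31.981, -14.117)| = 34.958 km/h.

35.0 km/h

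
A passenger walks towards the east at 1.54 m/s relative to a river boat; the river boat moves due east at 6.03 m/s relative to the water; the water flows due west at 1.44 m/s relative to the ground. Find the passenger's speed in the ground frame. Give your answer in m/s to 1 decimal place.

6.1 m/s

In east/north components (m/s): passenger relative to river boat = (1.540, 0.000); river boat relative to water = (6.030, 0.000); water relative to ground = (-1.440, 0.000).
Sum = (6.130, 0.000) m/s.
Speed = |(6.130, 0.000)| = 6.130 m/s.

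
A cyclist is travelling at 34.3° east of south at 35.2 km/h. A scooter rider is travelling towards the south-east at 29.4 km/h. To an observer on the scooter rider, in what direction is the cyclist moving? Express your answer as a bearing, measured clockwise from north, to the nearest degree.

187°

Taking east as x and north as y: cyclist velocity = (19.836, -29.079) km/h; scooter rider velocity = (20.789, -20.789) km/h.
Velocity of cyclist relative to scooter rider = (19.836, -29.079) − (20.789, -20.789) = (-0.953, -8.290) km/h.
Bearing = atan2(-0.95, -8.29) = 186.56° clockwise from north.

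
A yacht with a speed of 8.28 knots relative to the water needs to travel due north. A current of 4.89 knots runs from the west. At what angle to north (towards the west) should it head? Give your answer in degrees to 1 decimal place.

36.2°

The current pushes perpendicular to the desired track; the heading must have a component into the current equal to 4.89 knots: 8.28 sin θ = 4.89.
sin θ = 0.5906, so θ = 36.198°.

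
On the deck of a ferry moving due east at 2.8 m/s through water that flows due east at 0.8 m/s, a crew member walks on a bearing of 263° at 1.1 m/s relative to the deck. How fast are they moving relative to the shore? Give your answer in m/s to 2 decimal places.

2.51 m/s

In east/north components (m/s): crew member relative to ferry = (-1.092, -0.134); ferry relative to water = (2.800, 0.000); water relative to ground = (0.800, 0.000).
Sum = (2.508, -0.134) m/s.
Speed = |(2.508, -0.134)| = 2.512 m/s.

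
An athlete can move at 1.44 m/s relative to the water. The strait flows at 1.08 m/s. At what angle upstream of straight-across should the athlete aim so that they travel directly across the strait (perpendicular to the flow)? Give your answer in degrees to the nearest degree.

To cancel the current, the upstream component of the athlete's velocity must equal the flow: 1.44 sin θ = 1.08.
sin θ = 1.08 / 1.44 = 0.7500.
θ = arcsin(0.7500) = 48.590°.

49°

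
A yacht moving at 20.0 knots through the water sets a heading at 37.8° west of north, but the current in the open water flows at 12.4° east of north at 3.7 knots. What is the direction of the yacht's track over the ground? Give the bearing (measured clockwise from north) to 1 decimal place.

329.4°

Taking east as x and north as y: velocity relative to the water = (-12.258, 15.803) knots; the water relative to ground = (0.795, 3.614) knots.
Velocity relative to ground = (-12.258, 15.803) + (0.795, 3.614) = (-11.464, 19.417) knots.
Bearing = atan2(-11.46, 19.42) = 329.44° clockwise from north.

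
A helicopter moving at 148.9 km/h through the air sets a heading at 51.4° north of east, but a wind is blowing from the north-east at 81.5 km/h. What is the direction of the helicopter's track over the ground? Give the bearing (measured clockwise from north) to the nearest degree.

031°

Taking east as x and north as y: velocity relative to the air = (92.896, 116.368) km/h; the air relative to ground = (-57.629, -57.629) km/h.
Velocity relative to ground = (92.896, 116.368) + (-57.629, -57.629) = (35.266, 58.739) km/h.
Bearing = atan2(35.27, 58.74) = 30.98° clockwise from north.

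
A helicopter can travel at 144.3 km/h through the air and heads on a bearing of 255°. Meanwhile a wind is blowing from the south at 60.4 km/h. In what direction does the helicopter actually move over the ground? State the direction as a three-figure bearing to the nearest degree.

Taking east as x and north as y: velocity relative to the air = (-139.383, -37.348) km/h; the air relative to ground = (0.000, 60.400) km/h.
Velocity relative to ground = (-139.383, -37.348) + (0.000, 60.400) = (-139.383, 23.052) km/h.
Bearing = atan2(-139.38, 23.05) = 279.39° clockwise from north.

279°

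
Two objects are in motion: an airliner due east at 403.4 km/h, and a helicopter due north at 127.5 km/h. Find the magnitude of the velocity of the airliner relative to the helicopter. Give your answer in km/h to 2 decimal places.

Taking east as x and north as y: airliner velocity = (403.400, 0.000) km/h; helicopter velocity = (0.000, 127.500) km/h.
Velocity of airliner relative to helicopter = (403.400, 0.000) − (0.000, 127.500) = (403.400, -127.500) km/h.
Magnitude = |(403.400, -127.500)| = 423.070 km/h.

423.07 km/h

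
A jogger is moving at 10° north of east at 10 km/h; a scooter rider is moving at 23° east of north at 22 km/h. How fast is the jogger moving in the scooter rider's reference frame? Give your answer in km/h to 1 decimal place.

Taking east as x and north as y: jogger velocity = (9.848, 1.736) km/h; scooter rider velocity = (8.596, 20.251) km/h.
Velocity of jogger relative to scooter rider = (9.848, 1.736) − (8.596, 20.251) = (1.252, -18.515) km/h.
Magnitude = |(1.252, -18.515)| = 18.557 km/h.

18.6 km/h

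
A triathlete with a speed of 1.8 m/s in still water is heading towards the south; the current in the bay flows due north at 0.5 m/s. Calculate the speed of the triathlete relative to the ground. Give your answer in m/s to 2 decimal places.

1.30 m/s

Taking east as x and north as y: velocity relative to the water = (0.000, -1.800) m/s; the water relative to ground = (0.000, 0.500) m/s.
Velocity relative to ground = (0.000, -1.800) + (0.000, 0.500) = (0.000, -1.300) m/s.
Speed = |(0.000, -1.300)| = 1.300 m/s.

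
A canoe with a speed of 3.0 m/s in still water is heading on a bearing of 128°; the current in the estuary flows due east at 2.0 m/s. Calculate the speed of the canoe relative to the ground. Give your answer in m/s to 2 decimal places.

4.74 m/s

Taking east as x and north as y: velocity relative to the water = (2.364, -1.847) m/s; the water relative to ground = (2.000, 0.000) m/s.
Velocity relative to ground = (2.364, -1.847) + (2.000, 0.000) = (4.364, -1.847) m/s.
Speed = |(4.364, -1.847)| = 4.739 m/s.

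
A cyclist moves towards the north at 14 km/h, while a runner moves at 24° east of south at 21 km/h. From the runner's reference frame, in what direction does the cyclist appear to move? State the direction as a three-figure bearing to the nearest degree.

Taking east as x and north as y: cyclist velocity = (0.000, 14.000) km/h; runner velocity = (8.541, -19.184) km/h.
Velocity of cyclist relative to runner = (0.000, 14.000) − (8.541, -19.184) = (-8.541, 33.184) km/h.
Bearing = atan2(-8.54, 33.18) = 345.57° clockwise from north.

346°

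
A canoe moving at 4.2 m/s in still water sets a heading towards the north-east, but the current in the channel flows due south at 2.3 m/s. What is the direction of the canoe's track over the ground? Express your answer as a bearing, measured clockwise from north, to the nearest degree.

Taking east as x and north as y: velocity relative to the water = (2.970, 2.970) m/s; the water relative to ground = (0.000, -2.300) m/s.
Velocity relative to ground = (2.970, 2.970) + (0.000, -2.300) = (2.970, 0.670) m/s.
Bearing = atan2(2.97, 0.67) = 77.29° clockwise from north.

077°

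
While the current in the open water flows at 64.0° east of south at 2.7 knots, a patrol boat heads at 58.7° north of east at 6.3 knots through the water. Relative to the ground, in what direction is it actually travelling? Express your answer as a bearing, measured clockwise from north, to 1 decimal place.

053.6°

Taking east as x and north as y: velocity relative to the water = (3.273, 5.383) knots; the water relative to ground = (2.427, -1.184) knots.
Velocity relative to ground = (3.273, 5.383) + (2.427, -1.184) = (5.700, 4.199) knots.
Bearing = atan2(5.70, 4.20) = 53.62° clockwise from north.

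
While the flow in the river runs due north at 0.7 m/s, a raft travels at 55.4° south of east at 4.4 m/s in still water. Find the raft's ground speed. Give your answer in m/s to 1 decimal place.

3.8 m/s

Taking east as x and north as y: velocity relative to the water = (2.499, -3.622) m/s; the water relative to ground = (0.000, 0.700) m/s.
Velocity relative to ground = (2.499, -3.622) + (0.000, 0.700) = (2.499, -2.922) m/s.
Speed = |(2.499, -2.922)| = 3.844 m/s.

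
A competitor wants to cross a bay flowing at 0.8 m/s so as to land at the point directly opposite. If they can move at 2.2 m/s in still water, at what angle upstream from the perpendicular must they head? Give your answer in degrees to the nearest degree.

21°

To cancel the current, the upstream component of the competitor's velocity must equal the flow: 2.2 sin θ = 0.8.
sin θ = 0.8 / 2.2 = 0.3636.
θ = arcsin(0.3636) = 21.324°.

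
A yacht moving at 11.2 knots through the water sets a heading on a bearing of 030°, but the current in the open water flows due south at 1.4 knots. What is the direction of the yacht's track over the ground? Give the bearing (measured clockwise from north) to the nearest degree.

034°

Taking east as x and north as y: velocity relative to the water = (5.600, 9.699) knots; the water relative to ground = (0.000, -1.400) knots.
Velocity relative to ground = (5.600, 9.699) + (0.000, -1.400) = (5.600, 8.299) knots.
Bearing = atan2(5.60, 8.30) = 34.01° clockwise from north.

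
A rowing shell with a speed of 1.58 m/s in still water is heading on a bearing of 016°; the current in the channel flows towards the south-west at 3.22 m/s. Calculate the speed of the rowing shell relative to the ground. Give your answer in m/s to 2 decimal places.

Taking east as x and north as y: velocity relative to the water = (0.436, 1.519) m/s; the water relative to ground = (-2.277, -2.277) m/s.
Velocity relative to ground = (0.436, 1.519) + (-2.277, -2.277) = (-1.841, -0.758) m/s.
Speed = |(-1.841, -0.758)| = 1.991 m/s.

1.99 m/s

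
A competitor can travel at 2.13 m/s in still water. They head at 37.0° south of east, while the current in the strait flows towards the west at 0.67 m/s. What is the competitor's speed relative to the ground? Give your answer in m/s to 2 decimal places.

Taking east as x and north as y: velocity relative to the water = (1.701, -1.282) m/s; the water relative to ground = (-0.670, 0.000) m/s.
Velocity relative to ground = (1.701, -1.282) + (-0.670, 0.000) = (1.031, -1.282) m/s.
Speed = |(1.031, -1.282)| = 1.645 m/s.

1.65 m/s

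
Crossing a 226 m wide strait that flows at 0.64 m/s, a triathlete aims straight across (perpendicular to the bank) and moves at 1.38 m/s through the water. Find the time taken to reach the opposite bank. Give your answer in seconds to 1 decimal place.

163.8 s

The component of the triathlete's velocity perpendicular to the bank is 1.38 m/s.
Only the cross-stream component determines the crossing time; the current contributes nothing perpendicular to the bank.
Time = 226 / 1.380 = 163.768 s.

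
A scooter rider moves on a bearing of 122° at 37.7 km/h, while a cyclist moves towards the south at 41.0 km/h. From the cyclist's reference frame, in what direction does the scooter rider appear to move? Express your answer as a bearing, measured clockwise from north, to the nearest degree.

057°

Taking east as x and north as y: scooter rider velocity = (31.971, -19.978) km/h; cyclist velocity = (0.000, -41.000) km/h.
Velocity of scooter rider relative to cyclist = (31.971, -19.978) − (0.000, -41.000) = (31.971, 21.022) km/h.
Bearing = atan2(31.97, 21.02) = 56.67° clockwise from north.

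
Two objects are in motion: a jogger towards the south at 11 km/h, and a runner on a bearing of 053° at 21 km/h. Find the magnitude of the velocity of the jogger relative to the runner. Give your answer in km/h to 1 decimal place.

Taking east as x and north as y: jogger velocity = (0.000, -11.000) km/h; runner velocity = (16.771, 12.638) km/h.
Velocity of jogger relative to runner = (0.000, -11.000) − (16.771, 12.638) = (-16.771, -23.638) km/h.
Magnitude = |(-16.771, -23.638)| = 28.983 km/h.

29.0 km/h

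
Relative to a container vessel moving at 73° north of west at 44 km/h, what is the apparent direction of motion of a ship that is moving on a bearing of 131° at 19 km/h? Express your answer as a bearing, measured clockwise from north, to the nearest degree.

Taking east as x and north as y: ship velocity = (14.339, -12.465) km/h; container vessel velocity = (-12.864, 42.077) km/h.
Velocity of ship relative to container vessel = (14.339, -12.465) − (-12.864, 42.077) = (27.204, -54.543) km/h.
Bearing = atan2(27.20, -54.54) = 153.49° clockwise from north.

153°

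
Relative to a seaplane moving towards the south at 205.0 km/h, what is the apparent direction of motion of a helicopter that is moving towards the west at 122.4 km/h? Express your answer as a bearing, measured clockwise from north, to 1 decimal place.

Taking east as x and north as y: helicopter velocity = (-122.400, 0.000) km/h; seaplane velocity = (0.000, -205.000) km/h.
Velocity of helicopter relative to seaplane = (-122.400, 0.000) − (0.000, -205.000) = (-122.400, 205.000) km/h.
Bearing = atan2(-122.40, 205.00) = 329.16° clockwise from north.

329.2°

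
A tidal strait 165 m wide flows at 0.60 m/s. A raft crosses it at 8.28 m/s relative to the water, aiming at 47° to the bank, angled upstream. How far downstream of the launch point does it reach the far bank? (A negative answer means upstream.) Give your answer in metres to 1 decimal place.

Perpendicular speed = 6.056 m/s; crossing time = 165 / 6.056 = 27.247 s.
Net downstream speed = -5.047 m/s.
Drift = -5.047 × 27.247 = -137.517 m (upstream).

-137.5 m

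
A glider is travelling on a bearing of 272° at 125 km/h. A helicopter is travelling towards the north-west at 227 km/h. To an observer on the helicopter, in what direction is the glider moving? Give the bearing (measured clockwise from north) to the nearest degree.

167°

Taking east as x and north as y: glider velocity = (-124.924, 4.362) km/h; helicopter velocity = (-160.513, 160.513) km/h.
Velocity of glider relative to helicopter = (-124.924, 4.362) − (-160.513, 160.513) = (35.589, -156.151) km/h.
Bearing = atan2(35.59, -156.15) = 167.16° clockwise from north.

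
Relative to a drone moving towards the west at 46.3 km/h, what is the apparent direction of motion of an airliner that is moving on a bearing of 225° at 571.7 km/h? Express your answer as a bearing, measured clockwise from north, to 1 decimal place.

Taking east as x and north as y: airliner velocity = (-404.253, -404.253) km/h; drone velocity = (-46.300, 0.000) km/h.
Velocity of airliner relative to drone = (-404.253, -404.253) − (-46.300, 0.000) = (-357.953, -404.253) km/h.
Bearing = atan2(-357.95, -404.25) = 221.52° clockwise from north.

221.5°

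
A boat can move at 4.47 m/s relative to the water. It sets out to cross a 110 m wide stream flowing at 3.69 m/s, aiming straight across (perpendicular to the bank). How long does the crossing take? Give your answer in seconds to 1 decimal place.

The component of the boat's velocity perpendicular to the bank is 4.47 m/s.
The flow acts along the bank and has no component across it.
Time = 110 / 4.470 = 24.609 s.

24.6 s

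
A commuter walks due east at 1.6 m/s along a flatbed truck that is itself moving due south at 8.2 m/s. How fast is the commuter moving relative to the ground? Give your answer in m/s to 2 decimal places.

Taking east as x and north as y: flatbed truck velocity = (0.000, -8.200) m/s; commuter velocity relative to flatbed truck = (1.600, 0.000) m/s.
Velocity relative to ground = (0.000, -8.200) + (1.600, 0.000) = (1.600, -8.200) m/s.
Speed = |(1.600, -8.200)| = 8.355 m/s.

8.35 m/s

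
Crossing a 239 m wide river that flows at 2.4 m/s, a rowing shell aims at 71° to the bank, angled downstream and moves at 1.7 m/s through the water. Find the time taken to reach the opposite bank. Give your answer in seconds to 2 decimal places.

148.69 s

The component of the rowing shell's velocity perpendicular to the bank is 1.7 × sin 71° = 1.607 m/s.
The current is parallel to the bank, so it does not affect the crossing time.
Time = 239 / 1.607 = 148.689 s.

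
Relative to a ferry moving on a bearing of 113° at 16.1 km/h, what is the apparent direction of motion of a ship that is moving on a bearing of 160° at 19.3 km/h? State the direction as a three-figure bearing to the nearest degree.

215°

Taking east as x and north as y: ship velocity = (6.601, -18.136) km/h; ferry velocity = (14.820, -6.291) km/h.
Velocity of ship relative to ferry = (6.601, -18.136) − (14.820, -6.291) = (-8.219, -11.845) km/h.
Bearing = atan2(-8.22, -11.85) = 214.76° clockwise from north.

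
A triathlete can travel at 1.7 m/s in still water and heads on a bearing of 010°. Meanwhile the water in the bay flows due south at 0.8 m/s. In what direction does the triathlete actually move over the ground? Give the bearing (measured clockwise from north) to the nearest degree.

Taking east as x and north as y: velocity relative to the water = (0.295, 1.674) m/s; the water relative to ground = (0.000, -0.800) m/s.
Velocity relative to ground = (0.295, 1.674) + (0.000, -0.800) = (0.295, 0.874) m/s.
Bearing = atan2(0.30, 0.87) = 18.66° clockwise from north.

019°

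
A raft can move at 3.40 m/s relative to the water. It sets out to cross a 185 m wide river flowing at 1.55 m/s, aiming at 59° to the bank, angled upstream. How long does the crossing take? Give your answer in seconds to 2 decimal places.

The component of the raft's velocity perpendicular to the bank is 3.40 × sin 59° = 2.914 m/s.
Only the cross-stream component determines the crossing time; the current contributes nothing perpendicular to the bank.
Time = 185 / 2.914 = 63.479 s.

63.48 s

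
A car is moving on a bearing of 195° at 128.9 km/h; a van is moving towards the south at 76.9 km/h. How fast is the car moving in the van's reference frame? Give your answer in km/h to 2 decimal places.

58.13 km/h

Taking east as x and north as y: car velocity = (-33.362, -124.508) km/h; van velocity = (0.000, -76.900) km/h.
Velocity of car relative to van = (-33.362, -124.508) − (0.000, -76.900) = (-33.362, -47.608) km/h.
Magnitude = |(-33.362, -47.608)| = 58.134 km/h.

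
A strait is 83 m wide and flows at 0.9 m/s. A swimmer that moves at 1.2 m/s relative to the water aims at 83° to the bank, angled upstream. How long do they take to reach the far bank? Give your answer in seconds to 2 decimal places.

The component of the swimmer's velocity perpendicular to the bank is 1.2 × sin 83° = 1.191 m/s.
The current is parallel to the bank, so it does not affect the crossing time.
Time = 83 / 1.191 = 69.686 s.

69.69 s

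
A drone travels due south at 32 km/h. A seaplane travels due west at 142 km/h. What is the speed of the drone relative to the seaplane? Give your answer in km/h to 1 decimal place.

145.6 km/h

Taking east as x and north as y: drone velocity = (0.000, -32.000) km/h; seaplane velocity = (-142.000, 0.000) km/h.
Velocity of drone relative to seaplane = (0.000, -32.000) − (-142.000, 0.000) = (142.000, -32.000) km/h.
Magnitude = |(142.000, -32.000)| = 145.561 km/h.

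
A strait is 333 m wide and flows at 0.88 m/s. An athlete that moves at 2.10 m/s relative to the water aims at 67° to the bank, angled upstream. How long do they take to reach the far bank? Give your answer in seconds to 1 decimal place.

The component of the athlete's velocity perpendicular to the bank is 2.10 × sin 67° = 1.933 m/s.
Only the cross-stream component determines the crossing time; the current contributes nothing perpendicular to the bank.
Time = 333 / 1.933 = 172.266 s.

172.3 s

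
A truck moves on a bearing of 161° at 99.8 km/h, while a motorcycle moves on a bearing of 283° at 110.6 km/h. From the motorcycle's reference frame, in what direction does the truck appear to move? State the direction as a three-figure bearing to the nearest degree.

Taking east as x and north as y: truck velocity = (32.492, -94.363) km/h; motorcycle velocity = (-107.765, 24.880) km/h.
Velocity of truck relative to motorcycle = (32.492, -94.363) − (-107.765, 24.880) = (140.257, -119.242) km/h.
Bearing = atan2(140.26, -119.24) = 130.37° clockwise from north.

130°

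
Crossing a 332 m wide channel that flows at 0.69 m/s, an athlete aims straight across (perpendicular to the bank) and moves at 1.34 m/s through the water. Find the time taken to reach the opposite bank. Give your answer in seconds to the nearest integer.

The component of the athlete's velocity perpendicular to the bank is 1.34 m/s.
The current is parallel to the bank, so it does not affect the crossing time.
Time = 332 / 1.340 = 247.761 s.

248 s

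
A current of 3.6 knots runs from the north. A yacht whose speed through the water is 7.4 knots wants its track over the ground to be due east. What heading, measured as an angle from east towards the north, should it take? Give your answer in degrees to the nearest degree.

The current pushes perpendicular to the desired track; the heading must have a component into the current equal to 3.6 knots: 7.4 sin θ = 3.6.
sin θ = 0.4865, so θ = 29.110°.

29°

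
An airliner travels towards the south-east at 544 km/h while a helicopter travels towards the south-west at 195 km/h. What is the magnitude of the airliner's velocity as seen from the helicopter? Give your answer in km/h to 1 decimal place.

Taking east as x and north as y: airliner velocity = (384.666, -384.666) km/h; helicopter velocity = (-137.886, -137.886) km/h.
Velocity of airliner relative to helicopter = (384.666, -384.666) − (-137.886, -137.886) = (522.552, -246.780) km/h.
Magnitude = |(522.552, -246.780)| = 577.894 km/h.

577.9 km/h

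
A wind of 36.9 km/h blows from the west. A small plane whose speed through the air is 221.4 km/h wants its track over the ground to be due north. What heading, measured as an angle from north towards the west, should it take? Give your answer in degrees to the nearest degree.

10°

The wind pushes perpendicular to the desired track; the heading must have a component into the wind equal to 36.9 km/h: 221.4 sin θ = 36.9.
sin θ = 0.1667, so θ = 9.594°.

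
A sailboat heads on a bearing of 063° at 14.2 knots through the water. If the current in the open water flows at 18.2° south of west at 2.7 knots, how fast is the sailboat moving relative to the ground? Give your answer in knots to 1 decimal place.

Taking east as x and north as y: velocity relative to the water = (12.652, 6.447) knots; the water relative to ground = (-2.565, -0.843) knots.
Velocity relative to ground = (12.652, 6.447) + (-2.565, -0.843) = (10.087, 5.603) knots.
Speed = |(10.087, 5.603)| = 11.539 knots.

11.5 knots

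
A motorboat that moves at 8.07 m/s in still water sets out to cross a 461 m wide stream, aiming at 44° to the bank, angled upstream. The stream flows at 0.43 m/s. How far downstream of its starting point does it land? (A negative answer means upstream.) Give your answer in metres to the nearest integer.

-442 m

Perpendicular speed = 5.606 m/s; crossing time = 461 / 5.606 = 82.235 s.
Net downstream speed = -5.375 m/s.
Drift = -5.375 × 82.235 = -442.018 m (upstream).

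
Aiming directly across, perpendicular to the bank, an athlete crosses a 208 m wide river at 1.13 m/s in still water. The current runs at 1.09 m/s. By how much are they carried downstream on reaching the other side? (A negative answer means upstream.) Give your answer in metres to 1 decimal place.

Perpendicular speed = 1.130 m/s; crossing time = 208 / 1.130 = 184.071 s.
Net downstream speed = 1.090 m/s.
Drift = 1.090 × 184.071 = 200.637 m (downstream).

200.6 m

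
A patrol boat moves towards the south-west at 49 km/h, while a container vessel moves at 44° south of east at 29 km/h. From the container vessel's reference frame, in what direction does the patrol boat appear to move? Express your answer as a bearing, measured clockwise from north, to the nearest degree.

255°

Taking east as x and north as y: patrol boat velocity = (-34.648, -34.648) km/h; container vessel velocity = (20.861, -20.145) km/h.
Velocity of patrol boat relative to container vessel = (-34.648, -34.648) − (20.861, -20.145) = (-55.509, -14.503) km/h.
Bearing = atan2(-55.51, -14.50) = 255.36° clockwise from north.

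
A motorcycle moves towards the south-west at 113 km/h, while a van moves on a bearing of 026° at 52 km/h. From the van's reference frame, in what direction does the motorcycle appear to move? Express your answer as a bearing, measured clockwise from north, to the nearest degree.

Taking east as x and north as y: motorcycle velocity = (-79.903, -79.903) km/h; van velocity = (22.795, 46.737) km/h.
Velocity of motorcycle relative to van = (-79.903, -79.903) − (22.795, 46.737) = (-102.698, -126.640) km/h.
Bearing = atan2(-102.70, -126.64) = 219.04° clockwise from north.

219°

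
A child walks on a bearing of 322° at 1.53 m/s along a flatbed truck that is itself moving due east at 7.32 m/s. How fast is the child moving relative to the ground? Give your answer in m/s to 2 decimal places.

6.49 m/s

Taking east as x and north as y: flatbed truck velocity = (7.320, 0.000) m/s; child velocity relative to flatbed truck = (-0.942, 1.206) m/s.
Velocity relative to ground = (7.320, 0.000) + (-0.942, 1.206) = (6.378, 1.206) m/s.
Speed = |(6.378, 1.206)| = 6.491 m/s.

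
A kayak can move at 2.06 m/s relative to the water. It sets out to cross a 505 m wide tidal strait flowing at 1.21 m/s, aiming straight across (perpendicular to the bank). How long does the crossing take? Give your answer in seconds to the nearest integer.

245 s

The component of the kayak's velocity perpendicular to the bank is 2.06 m/s.
The flow acts along the bank and has no component across it.
Time = 505 / 2.060 = 245.146 s.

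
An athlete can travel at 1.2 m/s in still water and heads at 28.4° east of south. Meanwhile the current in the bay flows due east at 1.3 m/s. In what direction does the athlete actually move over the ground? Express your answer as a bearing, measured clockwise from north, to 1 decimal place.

Taking east as x and north as y: velocity relative to the water = (0.571, -1.056) m/s; the water relative to ground = (1.300, 0.000) m/s.
Velocity relative to ground = (0.571, -1.056) + (1.300, 0.000) = (1.871, -1.056) m/s.
Bearing = atan2(1.87, -1.06) = 119.43° clockwise from north.

119.4°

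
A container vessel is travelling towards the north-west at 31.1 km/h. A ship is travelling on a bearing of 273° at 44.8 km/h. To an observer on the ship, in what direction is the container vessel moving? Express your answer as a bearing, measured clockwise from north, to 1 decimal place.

Taking east as x and north as y: container vessel velocity = (-21.991, 21.991) km/h; ship velocity = (-44.739, 2.345) km/h.
Velocity of container vessel relative to ship = (-21.991, 21.991) − (-44.739, 2.345) = (22.748, 19.646) km/h.
Bearing = atan2(22.75, 19.65) = 49.18° clockwise from north.

049.2°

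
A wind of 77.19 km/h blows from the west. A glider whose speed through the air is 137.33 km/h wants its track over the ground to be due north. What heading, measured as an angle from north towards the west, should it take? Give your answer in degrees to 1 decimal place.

34.2°

The wind pushes perpendicular to the desired track; the heading must have a component into the wind equal to 77.19 km/h: 137.33 sin θ = 77.19.
sin θ = 0.5621, so θ = 34.200°.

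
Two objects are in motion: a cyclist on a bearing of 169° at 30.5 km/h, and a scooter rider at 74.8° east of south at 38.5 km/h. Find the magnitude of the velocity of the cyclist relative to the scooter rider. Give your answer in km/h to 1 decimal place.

37.1 km/h

Taking east as x and north as y: cyclist velocity = (5.820, -29.940) km/h; scooter rider velocity = (37.153, -10.094) km/h.
Velocity of cyclist relative to scooter rider = (5.820, -29.940) − (37.153, -10.094) = (-31.333, -19.845) km/h.
Magnitude = |(-31.333, -19.845)| = 37.089 km/h.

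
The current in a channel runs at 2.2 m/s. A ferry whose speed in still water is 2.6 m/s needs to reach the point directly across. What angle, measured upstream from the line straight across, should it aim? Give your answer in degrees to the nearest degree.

58°

To cancel the current, the upstream component of the ferry's velocity must equal the flow: 2.6 sin θ = 2.2.
sin θ = 2.2 / 2.6 = 0.8462.
θ = arcsin(0.8462) = 57.796°.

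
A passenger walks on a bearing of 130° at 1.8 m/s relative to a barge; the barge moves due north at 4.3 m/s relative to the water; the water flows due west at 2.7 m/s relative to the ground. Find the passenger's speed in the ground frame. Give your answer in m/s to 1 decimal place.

3.4 m/s

In east/north components (m/s): passenger relative to barge = (1.379, -1.157); barge relative to water = (0.000, 4.300); water relative to ground = (-2.700, 0.000).
Sum = (-1.321, 3.143) m/s.
Speed = |(-1.321, 3.143)| = 3.409 m/s.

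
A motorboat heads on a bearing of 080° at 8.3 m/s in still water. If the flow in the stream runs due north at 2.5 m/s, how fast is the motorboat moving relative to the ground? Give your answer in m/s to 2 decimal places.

9.07 m/s

Taking east as x and north as y: velocity relative to the water = (8.174, 1.441) m/s; the water relative to ground = (0.000, 2.500) m/s.
Velocity relative to ground = (8.174, 1.441) + (0.000, 2.500) = (8.174, 3.941) m/s.
Speed = |(8.174, 3.941)| = 9.074 m/s.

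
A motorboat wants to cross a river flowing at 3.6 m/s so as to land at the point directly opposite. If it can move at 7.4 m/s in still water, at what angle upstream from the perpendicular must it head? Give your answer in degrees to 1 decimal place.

To cancel the current, the upstream component of the motorboat's velocity must equal the flow: 7.4 sin θ = 3.6.
sin θ = 3.6 / 7.4 = 0.4865.
θ = arcsin(0.4865) = 29.110°.

29.1°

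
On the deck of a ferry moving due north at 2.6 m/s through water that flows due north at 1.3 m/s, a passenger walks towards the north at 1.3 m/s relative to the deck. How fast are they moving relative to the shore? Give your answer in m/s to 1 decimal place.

5.2 m/s

In east/north components (m/s): passenger relative to ferry = (0.000, 1.300); ferry relative to water = (0.000, 2.600); water relative to ground = (0.000, 1.300).
Sum = (0.000, 5.200) m/s.
Speed = |(0.000, 5.200)| = 5.200 m/s.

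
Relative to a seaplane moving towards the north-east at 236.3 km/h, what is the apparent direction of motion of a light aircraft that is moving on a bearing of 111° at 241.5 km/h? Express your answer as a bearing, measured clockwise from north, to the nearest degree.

167°

Taking east as x and north as y: light aircraft velocity = (225.460, -86.546) km/h; seaplane velocity = (167.089, 167.089) km/h.
Velocity of light aircraft relative to seaplane = (225.460, -86.546) − (167.089, 167.089) = (58.370, -253.635) km/h.
Bearing = atan2(58.37, -253.64) = 167.04° clockwise from north.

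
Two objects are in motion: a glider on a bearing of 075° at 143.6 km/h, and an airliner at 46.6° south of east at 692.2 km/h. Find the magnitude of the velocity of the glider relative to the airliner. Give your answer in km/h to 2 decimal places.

Taking east as x and north as y: glider velocity = (138.707, 37.166) km/h; airliner velocity = (475.602, -502.935) km/h.
Velocity of glider relative to airliner = (138.707, 37.166) − (475.602, -502.935) = (-336.895, 540.101) km/h.
Magnitude = |(-336.895, 540.101)| = 636.559 km/h.

636.56 km/h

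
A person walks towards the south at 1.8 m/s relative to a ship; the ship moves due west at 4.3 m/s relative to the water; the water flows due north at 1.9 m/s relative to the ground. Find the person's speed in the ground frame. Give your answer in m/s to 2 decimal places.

In east/north components (m/s): person relative to ship = (0.000, -1.800); ship relative to water = (-4.300, 0.000); water relative to ground = (0.000, 1.900).
Sum = (-4.300, 0.100) m/s.
Speed = |(-4.300, 0.100)| = 4.301 m/s.

4.30 m/s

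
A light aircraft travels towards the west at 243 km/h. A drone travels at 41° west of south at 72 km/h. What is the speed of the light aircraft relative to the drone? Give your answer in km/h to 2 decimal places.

203.17 km/h

Taking east as x and north as y: light aircraft velocity = (-243.000, 0.000) km/h; drone velocity = (-47.236, -54.339) km/h.
Velocity of light aircraft relative to drone = (-243.000, 0.000) − (-47.236, -54.339) = (-195.764, 54.339) km/h.
Magnitude = |(-195.764, 54.339)| = 203.165 km/h.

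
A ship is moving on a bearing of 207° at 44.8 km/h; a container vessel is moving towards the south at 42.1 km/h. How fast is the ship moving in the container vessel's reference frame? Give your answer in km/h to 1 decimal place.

Taking east as x and north as y: ship velocity = (-20.339, -39.917) km/h; container vessel velocity = (0.000, -42.100) km/h.
Velocity of ship relative to container vessel = (-20.339, -39.917) − (0.000, -42.100) = (-20.339, 2.183) km/h.
Magnitude = |(-20.339, 2.183)| = 20.456 km/h.

20.5 km/h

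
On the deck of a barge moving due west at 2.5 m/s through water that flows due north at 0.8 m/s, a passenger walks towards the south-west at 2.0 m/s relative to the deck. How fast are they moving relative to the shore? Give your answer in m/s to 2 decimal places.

In east/north components (m/s): passenger relative to barge = (-1.414, -1.414); barge relative to water = (-2.500, 0.000); water relative to ground = (0.000, 0.800).
Sum = (-3.914, -0.614) m/s.
Speed = |(-3.914, -0.614)| = 3.962 m/s.

3.96 m/s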